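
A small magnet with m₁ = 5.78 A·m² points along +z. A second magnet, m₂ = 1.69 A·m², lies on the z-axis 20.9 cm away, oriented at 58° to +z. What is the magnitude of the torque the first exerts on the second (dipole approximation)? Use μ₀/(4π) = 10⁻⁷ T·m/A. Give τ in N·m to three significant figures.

Dipole B is on the axis of dipole A, so B₁ there is axial: B₁ = (μ₀/4π)·2m₁/r³ along +z.
B₁ = 2(10⁻⁷)(5.78)/(0.209)³ = 1.266×10⁻⁴ T.
τ = m₂ B₁ sinθ.
τ = (1.69)(1.266×10⁻⁴)·sin58° = 1.815×10⁻⁴ N·m.

τ ≈ 1.81×10⁻⁴ N·m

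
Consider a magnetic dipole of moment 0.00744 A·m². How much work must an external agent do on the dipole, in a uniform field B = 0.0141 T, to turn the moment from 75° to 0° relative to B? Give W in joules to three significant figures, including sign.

W_ext = ΔU = −mB cosθ₂ + mB cosθ₁ = mB(cosθ₁ − cosθ₂).
W = (0.00744)(0.0141)·(cos75° − cos0°) = (1.049×10⁻⁴)·(-0.7412) = -7.775×10⁻⁵ J.

W ≈ -7.78×10⁻⁵ J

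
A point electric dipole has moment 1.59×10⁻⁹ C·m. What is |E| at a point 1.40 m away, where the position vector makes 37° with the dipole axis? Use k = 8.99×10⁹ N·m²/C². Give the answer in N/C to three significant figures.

E ≈ 8.89 N/C

At angle θ the dipole field magnitude is E = (kp/r³)·√(1 + 3cos²θ).
kp/r³ = (8.99×10⁹)(1.59×10⁻⁹) / (1.40)³ = 5.209 N/C.
√(1 + 3cos²37°) = √(1 + 3·0.6378) = √2.9135 ≈ 1.7069.
E ≈ 5.209 × 1.707 = 8.892 N/C.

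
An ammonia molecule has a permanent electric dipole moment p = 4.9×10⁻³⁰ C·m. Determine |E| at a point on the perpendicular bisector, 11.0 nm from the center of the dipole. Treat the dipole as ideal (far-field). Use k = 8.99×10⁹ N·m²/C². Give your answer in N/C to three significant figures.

E ≈ 3.31×10⁴ N/C

In the equatorial plane E = kp/r³.
E = (8.99×10⁹)(4.90×10⁻³⁰) / (1.10×10⁻⁸)³ = 3.310×10⁴ N/C.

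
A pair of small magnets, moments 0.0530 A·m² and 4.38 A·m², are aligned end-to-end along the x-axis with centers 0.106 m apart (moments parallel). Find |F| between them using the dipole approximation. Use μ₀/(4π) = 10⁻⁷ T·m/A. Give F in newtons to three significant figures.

On-axis B of dipole 1: B = (μ₀/4π)·2m₁/r³. Force on dipole 2: F = m₂·dB/dr.
dB/dr = −(μ₀/4π)·6m₁/r⁴, so |F| = (μ₀/4π)·6m₁m₂/r⁴.
F = 6(10⁻⁷)(0.0530)(4.38)/(0.106)⁴ = 0.001103 N.

F ≈ 0.00110 N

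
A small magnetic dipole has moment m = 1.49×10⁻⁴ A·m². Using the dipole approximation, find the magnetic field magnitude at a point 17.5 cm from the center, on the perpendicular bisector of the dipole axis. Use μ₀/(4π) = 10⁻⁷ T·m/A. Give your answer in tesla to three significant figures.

B ≈ 2.78×10⁻⁹ T

In the equatorial plane B = (μ₀/4π)·m/r³ (half the axial value).
B = (10⁻⁷)·(1.49×10⁻⁴) / (0.175)³ = 2.780×10⁻⁹ T.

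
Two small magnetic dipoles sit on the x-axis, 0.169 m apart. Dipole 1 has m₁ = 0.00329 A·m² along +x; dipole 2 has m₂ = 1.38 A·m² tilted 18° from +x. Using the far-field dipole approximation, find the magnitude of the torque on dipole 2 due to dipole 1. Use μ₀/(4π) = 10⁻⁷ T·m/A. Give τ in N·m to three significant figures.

τ ≈ 5.81×10⁻⁸ N·m

Dipole B is on the axis of dipole A, so B₁ there is axial: B₁ = (μ₀/4π)·2m₁/r³ along +x.
B₁ = 2(10⁻⁷)(0.00329)/(0.169)³ = 1.363×10⁻⁷ T.
τ = m₂ B₁ sinθ.
τ = (1.38)(1.363×10⁻⁷)·sin18° = 5.813×10⁻⁸ N·m.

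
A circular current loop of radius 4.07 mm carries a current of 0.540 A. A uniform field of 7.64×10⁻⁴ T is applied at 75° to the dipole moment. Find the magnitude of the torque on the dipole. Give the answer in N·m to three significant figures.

τ ≈ 2.07×10⁻⁸ N·m

Magnetic moment m = IA = Iπa² = (0.540)·π·(0.00407)² = 2.81×10⁻⁵ A·m².
Torque on a magnetic dipole: τ = mB sinθ.
τ = (2.81×10⁻⁵)(7.64×10⁻⁴)·sin75° = 2.074×10⁻⁸ N·m.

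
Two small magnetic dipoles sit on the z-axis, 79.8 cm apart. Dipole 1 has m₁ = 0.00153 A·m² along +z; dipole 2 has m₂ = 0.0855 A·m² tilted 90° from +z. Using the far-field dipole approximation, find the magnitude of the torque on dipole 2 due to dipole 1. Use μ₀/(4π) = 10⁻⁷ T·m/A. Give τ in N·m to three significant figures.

τ ≈ 5.15×10⁻¹¹ N·m

Dipole B is on the axis of dipole A, so B₁ there is axial: B₁ = (μ₀/4π)·2m₁/r³ along +z.
B₁ = 2(10⁻⁷)(0.00153)/(0.798)³ = 6.022×10⁻¹⁰ T.
τ = m₂ B₁ sinθ.
τ = (0.0855)(6.022×10⁻¹⁰)·sin90° = 5.148×10⁻¹¹ N·m.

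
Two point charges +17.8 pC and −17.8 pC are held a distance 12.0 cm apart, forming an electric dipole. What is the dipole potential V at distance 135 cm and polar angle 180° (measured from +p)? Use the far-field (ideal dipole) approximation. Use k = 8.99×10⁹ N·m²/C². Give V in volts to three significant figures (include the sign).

V ≈ -0.0105 V

Dipole moment p = qd = (1.78×10⁻¹¹ C)(0.120 m) = 2.136×10⁻¹² C·m.
The dipole potential is V = kp cosθ / r².
V = (8.99×10⁹)(2.136×10⁻¹²)·cos180° / (1.35)² = -0.01054 V.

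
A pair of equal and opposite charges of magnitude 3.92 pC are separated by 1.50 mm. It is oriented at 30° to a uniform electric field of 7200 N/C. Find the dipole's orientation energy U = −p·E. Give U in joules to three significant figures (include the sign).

Dipole moment p = qd = (3.92×10⁻¹² C)(0.00150 m) = 5.88×10⁻¹⁵ C·m.
U = −p·E = −pE cosθ.
U = −(5.88×10⁻¹⁵)(7200)·cos30° = -3.666×10⁻¹¹ J.

U ≈ -3.67×10⁻¹¹ J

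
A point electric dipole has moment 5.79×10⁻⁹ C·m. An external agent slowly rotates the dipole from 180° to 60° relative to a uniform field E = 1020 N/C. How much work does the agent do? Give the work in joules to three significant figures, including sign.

W_ext = ΔU = U(θ₂) − U(θ₁) = −pE cosθ₂ − (−pE cosθ₁) = pE(cosθ₁ − cosθ₂).
W = (5.79×10⁻⁹)(1020)·(cos180° − cos60°) = (5.906×10⁻⁶)·(-1.5000) = -8.859×10⁻⁶ J.

W ≈ -8.86×10⁻⁶ J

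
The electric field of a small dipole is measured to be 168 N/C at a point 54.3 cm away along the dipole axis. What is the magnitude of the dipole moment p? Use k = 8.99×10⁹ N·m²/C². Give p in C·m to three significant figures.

On axis E = 2kp/r³, so p = Er³/(2k).
p = (168)·(0.543)³ / (2·8.99×10⁹) = 1.496×10⁻⁹ C·m.

p ≈ 1.50×10⁻⁹ C·m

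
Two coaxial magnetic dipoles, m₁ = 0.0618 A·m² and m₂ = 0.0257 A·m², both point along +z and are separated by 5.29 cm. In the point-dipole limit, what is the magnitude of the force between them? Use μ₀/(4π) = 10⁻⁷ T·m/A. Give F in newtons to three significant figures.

F ≈ 1.22×10⁻⁴ N

On-axis B of dipole 1: B = (μ₀/4π)·2m₁/r³. Force on dipole 2: F = m₂·dB/dr.
dB/dr = −(μ₀/4π)·6m₁/r⁴, so |F| = (μ₀/4π)·6m₁m₂/r⁴.
F = 6(10⁻⁷)(0.0618)(0.0257)/(0.0529)⁴ = 1.217×10⁻⁴ N.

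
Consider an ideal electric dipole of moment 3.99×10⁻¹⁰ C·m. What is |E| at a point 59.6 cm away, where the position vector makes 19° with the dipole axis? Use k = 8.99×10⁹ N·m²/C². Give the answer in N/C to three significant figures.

E ≈ 32.5 N/C

At angle θ the dipole field magnitude is E = (kp/r³)·√(1 + 3cos²θ).
kp/r³ = (8.99×10⁹)(3.99×10⁻¹⁰) / (0.596)³ = 16.94 N/C.
√(1 + 3cos²19°) = √(1 + 3·0.8940) = √3.6820 ≈ 1.9189.
E ≈ 16.94 × 1.919 = 32.51 N/C.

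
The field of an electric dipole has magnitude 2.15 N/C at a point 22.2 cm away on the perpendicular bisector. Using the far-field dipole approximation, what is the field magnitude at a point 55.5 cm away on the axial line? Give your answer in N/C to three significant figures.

E ≈ 0.275 N/C

Dipole fields scale as 1/r³ in the far field.
The axial field is twice the equatorial field at the same r, so the geometry factor is 2/1.
E₂ = E₁ · (2/1) · (r₁/r₂)³ = 2.15 · 2 · (22.2/55.5)³.
(r₁/r₂)³ = (0.4)³ = 0.064.
E₂ ≈ 0.2752 N/C.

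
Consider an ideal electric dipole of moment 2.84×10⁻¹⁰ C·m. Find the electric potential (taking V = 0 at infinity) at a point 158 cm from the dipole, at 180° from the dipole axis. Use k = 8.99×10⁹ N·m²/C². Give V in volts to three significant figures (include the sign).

The dipole potential is V = kp cosθ / r².
V = (8.99×10⁹)(2.84×10⁻¹⁰)·cos180° / (1.58)² = -1.023 V.

V ≈ -1.02 V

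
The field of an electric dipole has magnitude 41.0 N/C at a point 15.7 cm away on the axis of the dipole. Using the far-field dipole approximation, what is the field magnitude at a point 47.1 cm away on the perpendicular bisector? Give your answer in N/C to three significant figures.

E ≈ 0.759 N/C

Dipole fields scale as 1/r³ in the far field.
The axial field is twice the equatorial field at the same r, so the geometry factor is 1/2.
E₂ = E₁ · (1/2) · (r₁/r₂)³ = 41.0 · 0.5 · (15.7/47.1)³.
(r₁/r₂)³ = (0.3333)³ = 0.03704.
E₂ ≈ 0.7593 N/C.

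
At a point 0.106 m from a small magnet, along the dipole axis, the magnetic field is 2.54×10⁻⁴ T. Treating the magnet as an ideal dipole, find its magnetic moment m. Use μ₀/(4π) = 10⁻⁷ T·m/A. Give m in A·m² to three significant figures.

m ≈ 1.51 A·m²

On axis B = (μ₀/4π)·2m/r³, so m = Br³·4π/(μ₀·2).
m = (2.54×10⁻⁴)·(0.106)³ / (2·10⁻⁷) = 1.513 A·m².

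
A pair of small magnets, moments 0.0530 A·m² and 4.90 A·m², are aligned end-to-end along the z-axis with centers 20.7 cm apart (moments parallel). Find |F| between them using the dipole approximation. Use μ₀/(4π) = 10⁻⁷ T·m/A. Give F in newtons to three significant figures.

On-axis B of dipole 1: B = (μ₀/4π)·2m₁/r³. Force on dipole 2: F = m₂·dB/dr.
dB/dr = −(μ₀/4π)·6m₁/r⁴, so |F| = (μ₀/4π)·6m₁m₂/r⁴.
F = 6(10⁻⁷)(0.0530)(4.90)/(0.207)⁴ = 8.487×10⁻⁵ N.

F ≈ 8.49×10⁻⁵ N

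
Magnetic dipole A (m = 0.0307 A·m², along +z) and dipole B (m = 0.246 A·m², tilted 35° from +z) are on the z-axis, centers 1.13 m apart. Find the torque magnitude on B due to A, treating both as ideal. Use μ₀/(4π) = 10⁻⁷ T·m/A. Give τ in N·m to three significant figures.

Dipole B is on the axis of dipole A, so B₁ there is axial: B₁ = (μ₀/4π)·2m₁/r³ along +z.
B₁ = 2(10⁻⁷)(0.0307)/(1.13)³ = 4.255×10⁻⁹ T.
τ = m₂ B₁ sinθ.
τ = (0.246)(4.255×10⁻⁹)·sin35° = 6.004×10⁻¹⁰ N·m.

τ ≈ 6.00×10⁻¹⁰ N·m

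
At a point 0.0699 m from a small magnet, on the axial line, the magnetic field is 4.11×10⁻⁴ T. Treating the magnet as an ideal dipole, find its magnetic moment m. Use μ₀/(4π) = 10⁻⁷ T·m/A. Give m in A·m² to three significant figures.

m ≈ 0.702 A·m²

On axis B = (μ₀/4π)·2m/r³, so m = Br³·4π/(μ₀·2).
m = (4.11×10⁻⁴)·(0.0699)³ / (2·10⁻⁷) = 0.7018 A·m².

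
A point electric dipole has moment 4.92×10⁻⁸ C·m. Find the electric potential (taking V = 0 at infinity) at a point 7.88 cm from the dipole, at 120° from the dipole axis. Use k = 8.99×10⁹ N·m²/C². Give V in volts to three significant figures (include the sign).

V ≈ -3.56×10⁴ V

The dipole potential is V = kp cosθ / r².
V = (8.99×10⁹)(4.92×10⁻⁸)·cos120° / (0.0788)² = -3.562×10⁴ V.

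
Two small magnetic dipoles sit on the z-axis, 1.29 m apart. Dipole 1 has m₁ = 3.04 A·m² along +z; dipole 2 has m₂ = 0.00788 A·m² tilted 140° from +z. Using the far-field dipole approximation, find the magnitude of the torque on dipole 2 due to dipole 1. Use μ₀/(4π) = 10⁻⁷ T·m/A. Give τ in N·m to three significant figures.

Dipole B is on the axis of dipole A, so B₁ there is axial: B₁ = (μ₀/4π)·2m₁/r³ along +z.
B₁ = 2(10⁻⁷)(3.04)/(1.29)³ = 2.832×10⁻⁷ T.
τ = m₂ B₁ sinθ.
τ = (0.00788)(2.832×10⁻⁷)·sin140° = 1.435×10⁻⁹ N·m.

τ ≈ 1.43×10⁻⁹ N·m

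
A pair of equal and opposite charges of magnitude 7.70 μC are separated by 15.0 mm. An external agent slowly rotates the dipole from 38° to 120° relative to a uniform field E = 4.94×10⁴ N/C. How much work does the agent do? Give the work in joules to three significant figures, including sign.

Dipole moment p = qd = (7.70×10⁻⁶ C)(0.0150 m) = 1.155×10⁻⁷ C·m.
W_ext = ΔU = U(θ₂) − U(θ₁) = −pE cosθ₂ − (−pE cosθ₁) = pE(cosθ₁ − cosθ₂).
W = (1.155×10⁻⁷)(4.94×10⁴)·(cos38° − cos120°) = (0.005706)·(+1.2880) = 0.007349 J.

W ≈ 0.00735 J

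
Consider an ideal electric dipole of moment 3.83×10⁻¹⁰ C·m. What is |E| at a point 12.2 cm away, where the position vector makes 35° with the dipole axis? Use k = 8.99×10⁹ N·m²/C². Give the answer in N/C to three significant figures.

E ≈ 3290 N/C

At angle θ the dipole field magnitude is E = (kp/r³)·√(1 + 3cos²θ).
kp/r³ = (8.99×10⁹)(3.83×10⁻¹⁰) / (0.122)³ = 1896 N/C.
√(1 + 3cos²35°) = √(1 + 3·0.6710) = √3.0130 ≈ 1.7358.
E ≈ 1896 × 1.736 = 3291 N/C.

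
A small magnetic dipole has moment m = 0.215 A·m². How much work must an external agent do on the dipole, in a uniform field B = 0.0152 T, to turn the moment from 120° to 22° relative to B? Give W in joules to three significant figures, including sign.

W ≈ -0.00466 J

W_ext = ΔU = −mB cosθ₂ + mB cosθ₁ = mB(cosθ₁ − cosθ₂).
W = (0.215)(0.0152)·(cos120° − cos22°) = (0.003268)·(-1.4272) = -0.004664 J.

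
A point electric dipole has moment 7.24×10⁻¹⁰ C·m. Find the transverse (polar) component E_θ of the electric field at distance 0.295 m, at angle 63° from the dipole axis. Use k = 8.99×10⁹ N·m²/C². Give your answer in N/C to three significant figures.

E_θ ≈ 226 N/C

For a dipole, E_θ = (kp sinθ)/r³.
kp/r³ = (8.99×10⁹)(7.24×10⁻¹⁰)/(0.295)³ = 253.5 N/C.
E_θ = 253.5·sin63° = 225.9 N/C.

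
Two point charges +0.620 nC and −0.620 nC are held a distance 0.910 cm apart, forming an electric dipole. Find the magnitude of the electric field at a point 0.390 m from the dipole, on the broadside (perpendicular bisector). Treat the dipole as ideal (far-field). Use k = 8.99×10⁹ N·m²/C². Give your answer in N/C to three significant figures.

E ≈ 0.855 N/C

Dipole moment p = qd = (6.20×10⁻¹⁰ C)(0.00910 m) = 5.642×10⁻¹² C·m.
In the equatorial plane E = kp/r³.
E = (8.99×10⁹)(5.642×10⁻¹²) / (0.390)³ = 0.8551 N/C.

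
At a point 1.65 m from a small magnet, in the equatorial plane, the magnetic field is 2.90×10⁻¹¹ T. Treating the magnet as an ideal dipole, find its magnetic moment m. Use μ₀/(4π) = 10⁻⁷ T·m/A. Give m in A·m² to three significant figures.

In the equatorial plane B = (μ₀/4π)·m/r³, so m = Br³·4π/(μ₀).
m = (2.90×10⁻¹¹)·(1.65)³ / (10⁻⁷) = 0.001303 A·m².

m ≈ 0.00130 A·m²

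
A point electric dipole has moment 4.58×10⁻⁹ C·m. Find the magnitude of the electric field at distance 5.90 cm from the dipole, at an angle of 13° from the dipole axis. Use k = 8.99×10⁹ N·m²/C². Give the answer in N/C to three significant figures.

At angle θ the dipole field magnitude is E = (kp/r³)·√(1 + 3cos²θ).
kp/r³ = (8.99×10⁹)(4.58×10⁻⁹) / (0.0590)³ = 2.005×10⁵ N/C.
√(1 + 3cos²13°) = √(1 + 3·0.9494) = √3.8482 ≈ 1.9617.
E ≈ 2.005×10⁵ × 1.962 = 3.933×10⁵ N/C.

E ≈ 3.93×10⁵ N/C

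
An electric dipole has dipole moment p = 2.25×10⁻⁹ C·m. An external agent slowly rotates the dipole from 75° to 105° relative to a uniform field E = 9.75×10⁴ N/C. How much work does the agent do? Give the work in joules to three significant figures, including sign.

W_ext = ΔU = U(θ₂) − U(θ₁) = −pE cosθ₂ − (−pE cosθ₁) = pE(cosθ₁ − cosθ₂).
W = (2.25×10⁻⁹)(9.75×10⁴)·(cos75° − cos105°) = (2.194×10⁻⁴)·(+0.5176) = 1.136×10⁻⁴ J.

W ≈ 1.14×10⁻⁴ J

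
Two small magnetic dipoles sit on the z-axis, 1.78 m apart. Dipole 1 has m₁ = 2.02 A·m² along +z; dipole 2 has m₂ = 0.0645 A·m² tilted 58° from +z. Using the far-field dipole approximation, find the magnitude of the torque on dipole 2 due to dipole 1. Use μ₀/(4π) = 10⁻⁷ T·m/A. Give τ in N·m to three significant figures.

Dipole B is on the axis of dipole A, so B₁ there is axial: B₁ = (μ₀/4π)·2m₁/r³ along +z.
B₁ = 2(10⁻⁷)(2.02)/(1.78)³ = 7.163×10⁻⁸ T.
τ = m₂ B₁ sinθ.
τ = (0.0645)(7.163×10⁻⁸)·sin58° = 3.918×10⁻⁹ N·m.

τ ≈ 3.92×10⁻⁹ N·m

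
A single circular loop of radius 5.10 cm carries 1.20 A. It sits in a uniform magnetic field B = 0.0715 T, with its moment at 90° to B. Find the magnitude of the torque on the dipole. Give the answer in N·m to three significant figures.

τ ≈ 7.01×10⁻⁴ N·m

Magnetic moment m = IA = Iπa² = (1.20)·π·(0.0510)² = 0.009806 A·m².
Torque on a magnetic dipole: τ = mB sinθ.
τ = (0.009806)(0.0715)·sin90° = 7.011×10⁻⁴ N·m.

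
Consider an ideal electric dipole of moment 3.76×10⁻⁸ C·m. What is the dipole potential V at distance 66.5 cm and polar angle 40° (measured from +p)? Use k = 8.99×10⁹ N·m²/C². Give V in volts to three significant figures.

The dipole potential is V = kp cosθ / r².
V = (8.99×10⁹)(3.76×10⁻⁸)·cos40° / (0.665)² = 585.5 V.

V ≈ 586 V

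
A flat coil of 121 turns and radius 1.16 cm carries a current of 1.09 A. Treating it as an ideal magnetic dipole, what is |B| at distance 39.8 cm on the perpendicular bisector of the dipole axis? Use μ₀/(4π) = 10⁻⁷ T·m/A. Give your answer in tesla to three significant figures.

m = NIA = NIπa² = 121·(1.09)·π·(0.0116)² = 0.05575 A·m².
In the equatorial plane B = (μ₀/4π)·m/r³ (half the axial value).
B = (10⁻⁷)·(0.05575) / (0.398)³ = 8.843×10⁻⁸ T.

B ≈ 8.84×10⁻⁸ T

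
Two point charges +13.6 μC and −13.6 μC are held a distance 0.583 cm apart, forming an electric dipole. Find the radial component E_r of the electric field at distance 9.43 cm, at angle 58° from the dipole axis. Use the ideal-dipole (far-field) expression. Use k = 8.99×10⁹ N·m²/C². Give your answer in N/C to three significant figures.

Dipole moment p = qd = (1.36×10⁻⁵ C)(0.00583 m) = 7.929×10⁻⁸ C·m.
For a dipole, E_r = (2kp cosθ)/r³.
kp/r³ = (8.99×10⁹)(7.929×10⁻⁸)/(0.0943)³ = 8.500×10⁵ N/C.
E_r = 2·8.500×10⁵·cos58° = 9.009×10⁵ N/C.

E_r ≈ 9.01×10⁵ N/C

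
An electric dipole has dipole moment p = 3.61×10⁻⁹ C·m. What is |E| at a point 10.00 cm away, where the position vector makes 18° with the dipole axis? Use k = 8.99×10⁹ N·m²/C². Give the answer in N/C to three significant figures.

At angle θ the dipole field magnitude is E = (kp/r³)·√(1 + 3cos²θ).
kp/r³ = (8.99×10⁹)(3.61×10⁻⁹) / (0.100)³ = 3.245×10⁴ N/C.
√(1 + 3cos²18°) = √(1 + 3·0.9045) = √3.7135 ≈ 1.9271.
E ≈ 3.245×10⁴ × 1.927 = 6.254×10⁴ N/C.

E ≈ 6.25×10⁴ N/C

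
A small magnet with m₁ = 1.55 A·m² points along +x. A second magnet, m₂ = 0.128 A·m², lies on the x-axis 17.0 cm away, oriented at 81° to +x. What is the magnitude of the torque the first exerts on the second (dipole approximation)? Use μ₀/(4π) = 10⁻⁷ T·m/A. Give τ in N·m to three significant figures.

τ ≈ 7.98×10⁻⁶ N·m

Dipole B is on the axis of dipole A, so B₁ there is axial: B₁ = (μ₀/4π)·2m₁/r³ along +x.
B₁ = 2(10⁻⁷)(1.55)/(0.170)³ = 6.310×10⁻⁵ T.
τ = m₂ B₁ sinθ.
τ = (0.128)(6.310×10⁻⁵)·sin81° = 7.977×10⁻⁶ N·m.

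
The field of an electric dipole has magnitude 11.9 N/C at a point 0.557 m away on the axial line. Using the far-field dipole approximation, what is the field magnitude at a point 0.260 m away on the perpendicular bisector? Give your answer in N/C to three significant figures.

E ≈ 58.5 N/C

Dipole fields scale as 1/r³ in the far field.
The axial field is twice the equatorial field at the same r, so the geometry factor is 1/2.
E₂ = E₁ · (1/2) · (r₁/r₂)³ = 11.9 · 0.5 · (0.557/0.260)³.
(r₁/r₂)³ = (2.142)³ = 9.832.
E₂ ≈ 58.50 N/C.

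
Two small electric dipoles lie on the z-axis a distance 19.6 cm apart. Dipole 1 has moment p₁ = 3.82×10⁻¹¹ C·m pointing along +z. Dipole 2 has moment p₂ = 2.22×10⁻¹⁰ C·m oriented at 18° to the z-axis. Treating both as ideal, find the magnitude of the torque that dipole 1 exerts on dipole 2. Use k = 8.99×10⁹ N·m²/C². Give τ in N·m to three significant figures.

τ ≈ 6.26×10⁻⁹ N·m

The second dipole sits on the axis of the first, so the field there is axial: E₁ = 2kp₁/r³ along +z.
E₁ = 2(8.99×10⁹)(3.82×10⁻¹¹)/(0.196)³ = 91.22 N/C.
Torque on the second dipole: τ = p₂ E₁ sinθ.
τ = (2.22×10⁻¹⁰)(91.22)·sin18° = 6.258×10⁻⁹ N·m.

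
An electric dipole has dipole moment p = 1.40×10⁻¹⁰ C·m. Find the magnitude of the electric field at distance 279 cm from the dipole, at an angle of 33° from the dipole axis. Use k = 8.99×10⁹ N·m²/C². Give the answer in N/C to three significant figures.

E ≈ 0.102 N/C

At angle θ the dipole field magnitude is E = (kp/r³)·√(1 + 3cos²θ).
kp/r³ = (8.99×10⁹)(1.40×10⁻¹⁰) / (2.79)³ = 0.05795 N/C.
√(1 + 3cos²33°) = √(1 + 3·0.7034) = √3.1101 ≈ 1.7635.
E ≈ 0.05795 × 1.764 = 0.1022 N/C.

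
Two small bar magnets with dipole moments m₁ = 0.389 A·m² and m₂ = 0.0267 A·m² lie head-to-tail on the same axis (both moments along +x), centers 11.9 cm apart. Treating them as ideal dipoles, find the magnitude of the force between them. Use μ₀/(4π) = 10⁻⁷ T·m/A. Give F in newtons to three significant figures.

F ≈ 3.11×10⁻⁵ N

On-axis B of dipole 1: B = (μ₀/4π)·2m₁/r³. Force on dipole 2: F = m₂·dB/dr.
dB/dr = −(μ₀/4π)·6m₁/r⁴, so |F| = (μ₀/4π)·6m₁m₂/r⁴.
F = 6(10⁻⁷)(0.389)(0.0267)/(0.119)⁴ = 3.108×10⁻⁵ N.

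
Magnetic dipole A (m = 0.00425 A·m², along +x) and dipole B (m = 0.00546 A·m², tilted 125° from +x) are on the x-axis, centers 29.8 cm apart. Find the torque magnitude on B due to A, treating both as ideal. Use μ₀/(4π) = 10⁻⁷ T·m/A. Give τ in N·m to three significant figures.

τ ≈ 1.44×10⁻¹⁰ N·m

Dipole B is on the axis of dipole A, so B₁ there is axial: B₁ = (μ₀/4π)·2m₁/r³ along +x.
B₁ = 2(10⁻⁷)(0.00425)/(0.298)³ = 3.212×10⁻⁸ T.
τ = m₂ B₁ sinθ.
τ = (0.00546)(3.212×10⁻⁸)·sin125° = 1.437×10⁻¹⁰ N·m.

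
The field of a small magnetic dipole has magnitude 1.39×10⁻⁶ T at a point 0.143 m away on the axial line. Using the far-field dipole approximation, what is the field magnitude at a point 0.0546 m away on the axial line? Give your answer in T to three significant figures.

Dipole fields scale as 1/r³ in the far field; the geometry is the same at both points.
B₂ = B₁ · (r₁/r₂)³ = 1.39×10⁻⁶ · (0.143/0.0546)³.
(r₁/r₂)³ = (2.619)³ = 17.97.
B₂ ≈ 2.497×10⁻⁵ T.

B ≈ 2.50×10⁻⁵ T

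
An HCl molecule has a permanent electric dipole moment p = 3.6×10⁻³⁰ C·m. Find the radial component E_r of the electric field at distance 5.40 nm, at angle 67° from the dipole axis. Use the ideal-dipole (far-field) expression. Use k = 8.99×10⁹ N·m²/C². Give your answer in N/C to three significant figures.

E_r ≈ 1.61×10⁵ N/C

For a dipole, E_r = (2kp cosθ)/r³.
kp/r³ = (8.99×10⁹)(3.60×10⁻³⁰)/(5.40×10⁻⁹)³ = 2.055×10⁵ N/C.
E_r = 2·2.055×10⁵·cos67° = 1.606×10⁵ N/C.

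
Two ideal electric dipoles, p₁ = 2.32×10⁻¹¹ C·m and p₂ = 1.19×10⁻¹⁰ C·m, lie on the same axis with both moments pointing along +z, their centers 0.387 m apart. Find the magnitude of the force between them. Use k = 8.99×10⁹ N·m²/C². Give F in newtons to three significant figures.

F ≈ 6.64×10⁻⁹ N

On-axis field of dipole 1 at distance r: E = 2kp₁/r³. Force on dipole 2 is F = p₂·dE/dr (gradient along axis).
dE/dr = −6kp₁/r⁴, so |F| = 6kp₁p₂/r⁴ (attractive for aligned moments).
F = 6(8.99×10⁹)(2.32×10⁻¹¹)(1.19×10⁻¹⁰)/(0.387)⁴ = 6.639×10⁻⁹ N.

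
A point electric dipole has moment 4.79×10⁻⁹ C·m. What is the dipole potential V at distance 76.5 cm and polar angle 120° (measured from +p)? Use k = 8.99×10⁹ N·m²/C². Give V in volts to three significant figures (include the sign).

V ≈ -36.8 V

The dipole potential is V = kp cosθ / r².
V = (8.99×10⁹)(4.79×10⁻⁹)·cos120° / (0.765)² = -36.79 V.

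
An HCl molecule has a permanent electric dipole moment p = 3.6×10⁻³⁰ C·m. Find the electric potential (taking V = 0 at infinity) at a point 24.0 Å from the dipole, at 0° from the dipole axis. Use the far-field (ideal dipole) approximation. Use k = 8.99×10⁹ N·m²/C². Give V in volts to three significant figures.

V ≈ 0.00562 V

The dipole potential is V = kp cosθ / r².
V = (8.99×10⁹)(3.60×10⁻³⁰)·cos0° / (2.40×10⁻⁹)² = 0.005619 V.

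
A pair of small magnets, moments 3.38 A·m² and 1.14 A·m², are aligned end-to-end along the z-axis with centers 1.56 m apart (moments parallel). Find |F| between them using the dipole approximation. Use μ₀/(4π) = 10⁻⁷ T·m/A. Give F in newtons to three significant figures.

F ≈ 3.90×10⁻⁷ N

On-axis B of dipole 1: B = (μ₀/4π)·2m₁/r³. Force on dipole 2: F = m₂·dB/dr.
dB/dr = −(μ₀/4π)·6m₁/r⁴, so |F| = (μ₀/4π)·6m₁m₂/r⁴.
F = 6(10⁻⁷)(3.38)(1.14)/(1.56)⁴ = 3.904×10⁻⁷ N.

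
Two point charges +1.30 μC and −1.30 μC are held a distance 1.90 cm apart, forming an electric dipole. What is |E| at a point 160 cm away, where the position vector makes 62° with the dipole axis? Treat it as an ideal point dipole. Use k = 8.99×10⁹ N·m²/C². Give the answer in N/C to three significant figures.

E ≈ 69.9 N/C

Dipole moment p = qd = (1.30×10⁻⁶ C)(0.0190 m) = 2.47×10⁻⁸ C·m.
At angle θ the dipole field magnitude is E = (kp/r³)·√(1 + 3cos²θ).
kp/r³ = (8.99×10⁹)(2.47×10⁻⁸) / (1.60)³ = 54.21 N/C.
√(1 + 3cos²62°) = √(1 + 3·0.2204) = √1.6612 ≈ 1.2889.
E ≈ 54.21 × 1.289 = 69.87 N/C.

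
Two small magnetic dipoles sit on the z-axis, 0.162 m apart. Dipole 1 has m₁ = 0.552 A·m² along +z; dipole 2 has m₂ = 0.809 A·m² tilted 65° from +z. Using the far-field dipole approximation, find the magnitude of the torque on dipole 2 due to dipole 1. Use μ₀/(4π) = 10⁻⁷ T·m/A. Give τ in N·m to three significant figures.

τ ≈ 1.90×10⁻⁵ N·m

Dipole B is on the axis of dipole A, so B₁ there is axial: B₁ = (μ₀/4π)·2m₁/r³ along +z.
B₁ = 2(10⁻⁷)(0.552)/(0.162)³ = 2.597×10⁻⁵ T.
τ = m₂ B₁ sinθ.
τ = (0.809)(2.597×10⁻⁵)·sin65° = 1.904×10⁻⁵ N·m.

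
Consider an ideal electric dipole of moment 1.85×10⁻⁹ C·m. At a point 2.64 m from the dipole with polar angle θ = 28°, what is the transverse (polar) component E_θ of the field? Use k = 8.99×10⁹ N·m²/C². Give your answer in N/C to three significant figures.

E_θ ≈ 0.424 N/C

For a dipole, E_θ = (kp sinθ)/r³.
kp/r³ = (8.99×10⁹)(1.85×10⁻⁹)/(2.64)³ = 0.9039 N/C.
E_θ = 0.9039·sin28° = 0.4244 N/C.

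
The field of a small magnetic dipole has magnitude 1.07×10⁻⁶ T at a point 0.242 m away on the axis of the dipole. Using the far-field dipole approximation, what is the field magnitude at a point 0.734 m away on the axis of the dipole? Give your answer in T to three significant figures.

B ≈ 3.83×10⁻⁸ T

Dipole fields scale as 1/r³ in the far field; the geometry is the same at both points.
B₂ = B₁ · (r₁/r₂)³ = 1.07×10⁻⁶ · (0.242/0.734)³.
(r₁/r₂)³ = (0.3297)³ = 0.03584.
B₂ ≈ 3.835×10⁻⁸ T.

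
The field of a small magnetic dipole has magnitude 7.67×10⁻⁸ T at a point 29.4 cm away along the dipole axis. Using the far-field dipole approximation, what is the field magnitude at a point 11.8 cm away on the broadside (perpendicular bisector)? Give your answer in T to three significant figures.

B ≈ 5.93×10⁻⁷ T

Dipole fields scale as 1/r³ in the far field.
The axial field is twice the equatorial field at the same r, so the geometry factor is 1/2.
B₂ = B₁ · (1/2) · (r₁/r₂)³ = 7.67×10⁻⁸ · 0.5 · (29.4/11.8)³.
(r₁/r₂)³ = (2.492)³ = 15.47.
B₂ ≈ 5.931×10⁻⁷ T.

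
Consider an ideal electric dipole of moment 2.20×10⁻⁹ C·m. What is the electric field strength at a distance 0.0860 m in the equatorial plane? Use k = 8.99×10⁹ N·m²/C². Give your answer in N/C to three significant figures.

E ≈ 3.11×10⁴ N/C

On the perpendicular bisector E = kp/r³ (half the axial value at the same distance).
E = (8.99×10⁹)(2.20×10⁻⁹) / (0.0860)³ = 3.109×10⁴ N/C.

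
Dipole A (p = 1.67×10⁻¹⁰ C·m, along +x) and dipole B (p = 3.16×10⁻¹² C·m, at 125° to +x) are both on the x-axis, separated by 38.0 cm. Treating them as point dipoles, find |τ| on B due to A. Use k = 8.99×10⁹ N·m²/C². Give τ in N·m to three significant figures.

The second dipole sits on the axis of the first, so the field there is axial: E₁ = 2kp₁/r³ along +x.
E₁ = 2(8.99×10⁹)(1.67×10⁻¹⁰)/(0.380)³ = 54.72 N/C.
Torque on the second dipole: τ = p₂ E₁ sinθ.
τ = (3.16×10⁻¹²)(54.72)·sin125° = 1.416×10⁻¹⁰ N·m.

τ ≈ 1.42×10⁻¹⁰ N·m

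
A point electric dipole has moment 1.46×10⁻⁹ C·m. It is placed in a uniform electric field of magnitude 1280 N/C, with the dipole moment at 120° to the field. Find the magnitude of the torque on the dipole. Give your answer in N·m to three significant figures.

τ ≈ 1.62×10⁻⁶ N·m

Torque on an electric dipole: τ = pE sinθ.
τ = (1.46×10⁻⁹)(1280)·sin120° = 1.618×10⁻⁶ N·m.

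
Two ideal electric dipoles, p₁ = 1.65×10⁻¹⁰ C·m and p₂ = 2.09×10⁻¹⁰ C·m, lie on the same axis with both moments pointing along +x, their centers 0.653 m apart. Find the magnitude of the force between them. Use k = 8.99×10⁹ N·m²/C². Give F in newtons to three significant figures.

On-axis field of dipole 1 at distance r: E = 2kp₁/r³. Force on dipole 2 is F = p₂·dE/dr (gradient along axis).
dE/dr = −6kp₁/r⁴, so |F| = 6kp₁p₂/r⁴ (attractive for aligned moments).
F = 6(8.99×10⁹)(1.65×10⁻¹⁰)(2.09×10⁻¹⁰)/(0.653)⁴ = 1.023×10⁻⁸ N.

F ≈ 1.02×10⁻⁸ N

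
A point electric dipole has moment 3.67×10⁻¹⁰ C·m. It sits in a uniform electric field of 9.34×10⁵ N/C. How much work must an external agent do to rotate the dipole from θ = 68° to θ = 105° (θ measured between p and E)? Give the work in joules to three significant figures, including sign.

W ≈ 2.17×10⁻⁴ J

W_ext = ΔU = U(θ₂) − U(θ₁) = −pE cosθ₂ − (−pE cosθ₁) = pE(cosθ₁ − cosθ₂).
W = (3.67×10⁻¹⁰)(9.34×10⁵)·(cos68° − cos105°) = (3.428×10⁻⁴)·(+0.6334) = 2.171×10⁻⁴ J.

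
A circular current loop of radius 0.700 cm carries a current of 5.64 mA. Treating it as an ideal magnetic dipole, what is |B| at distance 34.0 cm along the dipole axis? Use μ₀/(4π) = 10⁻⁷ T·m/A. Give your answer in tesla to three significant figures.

Magnetic moment m = IA = Iπa² = (0.00564)·π·(0.00700)² = 8.682×10⁻⁷ A·m².
On axis B = (μ₀/4π)·2m/r³.
B = 2·(10⁻⁷)·(8.682×10⁻⁷) / (0.340)³ = 4.418×10⁻¹² T.

B ≈ 4.42×10⁻¹² T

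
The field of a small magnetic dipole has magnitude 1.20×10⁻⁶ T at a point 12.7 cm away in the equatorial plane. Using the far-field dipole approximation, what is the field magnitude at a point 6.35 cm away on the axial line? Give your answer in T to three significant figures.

Dipole fields scale as 1/r³ in the far field.
The axial field is twice the equatorial field at the same r, so the geometry factor is 2/1.
B₂ = B₁ · (2/1) · (r₁/r₂)³ = 1.20×10⁻⁶ · 2 · (12.7/6.35)³.
(r₁/r₂)³ = (2)³ = 8.
B₂ ≈ 1.920×10⁻⁵ T.

B ≈ 1.92×10⁻⁵ T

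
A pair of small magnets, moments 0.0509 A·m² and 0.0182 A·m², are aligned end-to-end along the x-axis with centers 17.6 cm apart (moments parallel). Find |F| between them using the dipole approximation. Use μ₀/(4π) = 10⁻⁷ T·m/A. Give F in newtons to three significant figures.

F ≈ 5.79×10⁻⁷ N

On-axis B of dipole 1: B = (μ₀/4π)·2m₁/r³. Force on dipole 2: F = m₂·dB/dr.
dB/dr = −(μ₀/4π)·6m₁/r⁴, so |F| = (μ₀/4π)·6m₁m₂/r⁴.
F = 6(10⁻⁷)(0.0509)(0.0182)/(0.176)⁴ = 5.793×10⁻⁷ N.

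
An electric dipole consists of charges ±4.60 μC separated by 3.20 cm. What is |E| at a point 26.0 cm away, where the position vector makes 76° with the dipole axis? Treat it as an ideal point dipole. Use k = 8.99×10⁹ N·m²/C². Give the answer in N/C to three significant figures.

Dipole moment p = qd = (4.60×10⁻⁶ C)(0.0320 m) = 1.472×10⁻⁷ C·m.
At angle θ the dipole field magnitude is E = (kp/r³)·√(1 + 3cos²θ).
kp/r³ = (8.99×10⁹)(1.472×10⁻⁷) / (0.260)³ = 7.529×10⁴ N/C.
√(1 + 3cos²76°) = √(1 + 3·0.0585) = √1.1756 ≈ 1.0842.
E ≈ 7.529×10⁴ × 1.084 = 8.163×10⁴ N/C.

E ≈ 8.16×10⁴ N/C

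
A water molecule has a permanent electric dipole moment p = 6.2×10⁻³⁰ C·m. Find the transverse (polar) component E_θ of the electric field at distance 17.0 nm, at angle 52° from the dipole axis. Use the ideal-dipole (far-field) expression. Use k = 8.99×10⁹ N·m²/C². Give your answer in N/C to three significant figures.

For a dipole, E_θ = (kp sinθ)/r³.
kp/r³ = (8.99×10⁹)(6.20×10⁻³⁰)/(1.70×10⁻⁸)³ = 1.135×10⁴ N/C.
E_θ = 1.135×10⁴·sin52° = 8940 N/C.

E_θ ≈ 8940 N/C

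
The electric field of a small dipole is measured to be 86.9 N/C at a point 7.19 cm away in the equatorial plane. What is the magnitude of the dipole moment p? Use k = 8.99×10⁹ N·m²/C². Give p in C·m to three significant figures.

p ≈ 3.59×10⁻¹² C·m

In the equatorial plane E = kp/r³, so p = Er³/(k).
p = (86.9)·(0.0719)³ / (8.99×10⁹) = 3.593×10⁻¹² C·m.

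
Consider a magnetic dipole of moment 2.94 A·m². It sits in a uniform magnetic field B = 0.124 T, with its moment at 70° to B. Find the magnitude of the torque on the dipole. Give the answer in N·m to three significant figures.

Torque on a magnetic dipole: τ = mB sinθ.
τ = (2.94)(0.124)·sin70° = 0.3426 N·m.

τ ≈ 0.343 N·m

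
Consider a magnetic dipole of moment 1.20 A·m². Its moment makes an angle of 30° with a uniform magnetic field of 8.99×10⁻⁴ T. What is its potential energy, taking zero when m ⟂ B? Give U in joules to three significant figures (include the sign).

U = −m·B = −mB cosθ.
U = −(1.20)(8.99×10⁻⁴)·cos30° = -9.343×10⁻⁴ J.

U ≈ -9.34×10⁻⁴ J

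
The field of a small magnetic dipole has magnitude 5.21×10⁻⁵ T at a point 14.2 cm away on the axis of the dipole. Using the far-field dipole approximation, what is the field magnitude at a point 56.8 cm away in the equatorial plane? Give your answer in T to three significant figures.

Dipole fields scale as 1/r³ in the far field.
The axial field is twice the equatorial field at the same r, so the geometry factor is 1/2.
B₂ = B₁ · (1/2) · (r₁/r₂)³ = 5.21×10⁻⁵ · 0.5 · (14.2/56.8)³.
(r₁/r₂)³ = (0.25)³ = 0.01562.
B₂ ≈ 4.070×10⁻⁷ T.

B ≈ 4.07×10⁻⁷ T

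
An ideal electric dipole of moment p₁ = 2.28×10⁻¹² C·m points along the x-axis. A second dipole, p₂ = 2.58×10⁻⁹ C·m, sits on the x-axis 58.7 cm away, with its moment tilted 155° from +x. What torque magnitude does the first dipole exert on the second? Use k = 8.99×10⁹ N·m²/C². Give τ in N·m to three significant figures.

The second dipole sits on the axis of the first, so the field there is axial: E₁ = 2kp₁/r³ along +x.
E₁ = 2(8.99×10⁹)(2.28×10⁻¹²)/(0.587)³ = 0.2027 N/C.
Torque on the second dipole: τ = p₂ E₁ sinθ.
τ = (2.58×10⁻⁹)(0.2027)·sin155° = 2.210×10⁻¹⁰ N·m.

τ ≈ 2.21×10⁻¹⁰ N·m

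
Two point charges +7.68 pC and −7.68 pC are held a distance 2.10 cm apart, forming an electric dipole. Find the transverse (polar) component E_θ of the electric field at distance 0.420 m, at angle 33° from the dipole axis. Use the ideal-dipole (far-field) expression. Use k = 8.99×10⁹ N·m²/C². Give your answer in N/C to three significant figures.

E_θ ≈ 0.0107 N/C

Dipole moment p = qd = (7.68×10⁻¹² C)(0.0210 m) = 1.613×10⁻¹³ C·m.
For a dipole, E_θ = (kp sinθ)/r³.
kp/r³ = (8.99×10⁹)(1.613×10⁻¹³)/(0.420)³ = 0.01957 N/C.
E_θ = 0.01957·sin33° = 0.01066 N/C.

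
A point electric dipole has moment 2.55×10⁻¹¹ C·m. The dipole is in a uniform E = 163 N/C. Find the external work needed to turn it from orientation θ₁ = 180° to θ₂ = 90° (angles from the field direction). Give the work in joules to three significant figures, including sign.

W ≈ -4.16×10⁻⁹ J

W_ext = ΔU = U(θ₂) − U(θ₁) = −pE cosθ₂ − (−pE cosθ₁) = pE(cosθ₁ − cosθ₂).
W = (2.55×10⁻¹¹)(163)·(cos180° − cos90°) = (4.156×10⁻⁹)·(-1.0000) = -4.156×10⁻⁹ J.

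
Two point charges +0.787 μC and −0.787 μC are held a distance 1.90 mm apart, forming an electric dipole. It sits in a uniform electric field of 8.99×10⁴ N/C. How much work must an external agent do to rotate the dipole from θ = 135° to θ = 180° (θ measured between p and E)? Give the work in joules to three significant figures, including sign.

W ≈ 3.94×10⁻⁵ J

Dipole moment p = qd = (7.87×10⁻⁷ C)(0.00190 m) = 1.495×10⁻⁹ C·m.
W_ext = ΔU = U(θ₂) − U(θ₁) = −pE cosθ₂ − (−pE cosθ₁) = pE(cosθ₁ − cosθ₂).
W = (1.495×10⁻⁹)(8.99×10⁴)·(cos135° − cos180°) = (1.344×10⁻⁴)·(+0.2929) = 3.936×10⁻⁵ J.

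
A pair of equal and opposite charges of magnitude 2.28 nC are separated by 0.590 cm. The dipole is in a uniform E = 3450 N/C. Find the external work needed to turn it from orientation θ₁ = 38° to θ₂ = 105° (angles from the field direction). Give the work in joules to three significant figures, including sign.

Dipole moment p = qd = (2.28×10⁻⁹ C)(0.00590 m) = 1.345×10⁻¹¹ C·m.
W_ext = ΔU = U(θ₂) − U(θ₁) = −pE cosθ₂ − (−pE cosθ₁) = pE(cosθ₁ − cosθ₂).
W = (1.345×10⁻¹¹)(3450)·(cos38° − cos105°) = (4.640×10⁻⁸)·(+1.0468) = 4.858×10⁻⁸ J.

W ≈ 4.86×10⁻⁸ J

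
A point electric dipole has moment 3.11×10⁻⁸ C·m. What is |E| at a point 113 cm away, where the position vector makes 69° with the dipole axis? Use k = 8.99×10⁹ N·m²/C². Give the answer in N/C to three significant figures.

At angle θ the dipole field magnitude is E = (kp/r³)·√(1 + 3cos²θ).
kp/r³ = (8.99×10⁹)(3.11×10⁻⁸) / (1.13)³ = 193.8 N/C.
√(1 + 3cos²69°) = √(1 + 3·0.1284) = √1.3853 ≈ 1.1770.
E ≈ 193.8 × 1.177 = 228.1 N/C.

E ≈ 228 N/C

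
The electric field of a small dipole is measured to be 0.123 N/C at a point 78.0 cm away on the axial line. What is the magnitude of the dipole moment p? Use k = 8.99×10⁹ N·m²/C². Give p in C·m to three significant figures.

p ≈ 3.25×10⁻¹² C·m

On axis E = 2kp/r³, so p = Er³/(2k).
p = (0.123)·(0.780)³ / (2·8.99×10⁹) = 3.246×10⁻¹² C·m.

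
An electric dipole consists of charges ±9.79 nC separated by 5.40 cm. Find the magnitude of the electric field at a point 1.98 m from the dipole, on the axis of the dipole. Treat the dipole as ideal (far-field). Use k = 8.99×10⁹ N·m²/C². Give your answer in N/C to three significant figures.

E ≈ 1.22 N/C

Dipole moment p = qd = (9.79×10⁻⁹ C)(0.0540 m) = 5.287×10⁻¹⁰ C·m.
On the dipole axis E = 2kp/r³.
E = 2·(8.99×10⁹)(5.287×10⁻¹⁰) / (1.98)³ = 1.225 N/C.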